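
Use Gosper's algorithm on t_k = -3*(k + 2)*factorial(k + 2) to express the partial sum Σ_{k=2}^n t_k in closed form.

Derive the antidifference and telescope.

S(n) = 72 - 3*factorial(n + 3)

Step 1: r(k) = (k + 3)**2/(k + 2).
Gosper form: A/B · C(k+1)/C(k) with A=k + 3, B=1, C=k + 2.
Need (k + 3)·f(k+1) − (1)·f(k) = k + 2.
From deg A=1, deg B=0, deg C=1: d=0.
Solving with deg f ≤ 0: f(k) = 1.
R(k) = B(k−1)·f(k)/C(k) = 1/(k + 2); s_k = R·t_k = -3*factorial(k + 2).
Δs = -3*(k + 2)*factorial(k + 2), as required.
Telescope: S(n) = s_(n+1) − s_(2) = -3*factorial(n + 3) − (-72) = 72 - 3*factorial(n + 3).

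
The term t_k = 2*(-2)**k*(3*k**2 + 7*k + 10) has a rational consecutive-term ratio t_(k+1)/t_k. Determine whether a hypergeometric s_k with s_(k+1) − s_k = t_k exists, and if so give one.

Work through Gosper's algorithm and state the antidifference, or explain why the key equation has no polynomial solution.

t_(k+1)/t_k = 2*(-3*k**2 - 13*k - 20)/(3*k**2 + 7*k + 10).
Normal form (A,B,C) = (-2, 1, k**2 + 7*k/3 + 10/3).
f must satisfy (-2)·f(k+1) − (1)·f(k) = k**2 + 7*k/3 + 10/3.
Bound: deg f ≤ 2.
Match coefficients ⇒ f(k) = -(k**2 + k + 2)/3.
So s_k = (B(k−1)f/C)·t_k = (-(k**2 + k + 2)/(3*k**2 + 7*k + 10))·t_k = (-2)**(k + 1)*(k**2 + k + 2).
s_(k+1) − s_k = 2*(-2)**k*(3*k**2 + 7*k + 10) = t_k.

s_k = (-2)**(k + 1)*(k**2 + k + 2)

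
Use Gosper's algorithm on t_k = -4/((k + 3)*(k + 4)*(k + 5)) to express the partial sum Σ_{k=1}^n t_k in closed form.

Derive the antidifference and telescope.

Compute t_(k+1)/t_k: get (k + 3)/(k + 6).
A = k + 3, B = k + 6, C = 1.
f must satisfy (k + 3)·f(k+1) − (k + 5)·f(k) = 1.
d = 2 from the (1,1,0) case.
A polynomial solution: f(k) = k*(k + 7)/24.
So s_k = (B(k−1)f/C)·t_k = (k*(k + 5)*(k + 7)/24)·t_k = k*(-k - 7)/(6*(k + 3)*(k + 4)).
Verify: -4/(k**3 + 12*k**2 + 47*k + 60) matches t_k.
s_(n+1) = (-n**2 - 9*n - 8)/(6*(n**2 + 9*n + 20)) and s_(1) = -1/15, so S(n) = n*(-n - 9)/(10*(n**2 + 9*n + 20)).

S(n) = n*(-n - 9)/(10*(n**2 + 9*n + 20))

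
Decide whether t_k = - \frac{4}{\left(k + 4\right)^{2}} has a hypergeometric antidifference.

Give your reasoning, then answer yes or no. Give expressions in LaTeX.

No — t_k has no hypergeometric antidifference.

t_(k+1)/t_k = (k + 4)**2/(k + 5)**2.
So A=k**2 + 8*k + 16 and B=k**2 + 10*k + 25, with C=1.
Set up (k**2 + 8*k + 16)·f(k+1) − (k**2 + 8*k + 16)·f(k) − (1) = 0.
deg f ≤ 0 (via 2,2,0).
f = c0 ⇒ A·f(k+1) − B(k−1)·f(k) − C = -1. The system {-1 = 0} is inconsistent; no antidifference.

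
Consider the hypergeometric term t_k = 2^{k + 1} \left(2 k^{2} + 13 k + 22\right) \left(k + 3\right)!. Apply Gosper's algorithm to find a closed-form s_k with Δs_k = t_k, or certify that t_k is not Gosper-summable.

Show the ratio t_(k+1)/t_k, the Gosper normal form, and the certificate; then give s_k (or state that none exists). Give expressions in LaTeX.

s_k = 2^{k + 1} \left(k + 2\right) \left(k + 3\right)!

t_(k+1)/t_k = 2*(2*k**3 + 25*k**2 + 105*k + 148)/(2*k**2 + 13*k + 22).
Gosper form: A/B · C(k+1)/C(k) with A=2*k + 8, B=1, C=k**2 + 13*k/2 + 11.
Set up (2*k + 8)·f(k+1) − (1)·f(k) − (k**2 + 13*k/2 + 11) = 0.
From deg A=1, deg B=0, deg C=2: d=1.
Solving with deg f ≤ 1: f(k) = (k + 2)/2.
Certificate R = B(k−1)f/C = (k + 2)/(2*k**2 + 13*k + 22) gives s_k = 2**(k + 1)*(k + 2)*factorial(k + 3).
Δs = 2**(k + 1)*(2*k**2 + 13*k + 22)*factorial(k + 3), as required.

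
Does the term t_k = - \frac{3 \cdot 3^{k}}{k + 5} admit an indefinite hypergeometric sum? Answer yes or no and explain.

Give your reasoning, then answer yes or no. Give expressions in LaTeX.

No. Not Gosper-summable.

Ratio r(k) = 3*(k + 5)/(k + 6).
A = 3*k + 15, B = k + 6, C = 1.
Key eq: (3*k + 15)·f(k+1) = (k + 5)·f(k) + (1).
deg f ≤ -1 (via 1,1,0).
deg f ≤ -1 is impossible — no certificate.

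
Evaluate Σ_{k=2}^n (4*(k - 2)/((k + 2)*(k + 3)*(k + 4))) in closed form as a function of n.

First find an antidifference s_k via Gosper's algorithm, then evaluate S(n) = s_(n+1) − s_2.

S(n) = 2*(n**2 - 3*n + 2)/(5*(n**2 + 7*n + 12))

Compute t_(k+1)/t_k: get (k - 1)*(k + 2)/((k - 2)*(k + 5)).
Normal form (A,B,C) = (k + 2, k + 5, k - 2).
Key eq: (k + 2)·f(k+1) = (k + 4)·f(k) + (k - 2).
From deg A=1, deg B=1, deg C=1: d=2.
A polynomial solution: f(k) = -k.
Certificate R = B(k−1)f/C = -k*(k + 4)/(k - 2) gives s_k = -4*k/((k + 2)*(k + 3)).
s_(k+1) − s_k = 4*(k - 2)/(k**3 + 9*k**2 + 26*k + 24) = t_k.
Telescope: S(n) = s_(n+1) − s_(2) = 4*(-n - 1)/(n**2 + 7*n + 12) − (-2/5) = 2*(n**2 - 3*n + 2)/(5*(n**2 + 7*n + 12)).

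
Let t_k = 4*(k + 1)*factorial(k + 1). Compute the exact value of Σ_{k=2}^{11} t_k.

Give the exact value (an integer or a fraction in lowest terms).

Σ = 24908083176

Compute t_(k+1)/t_k: get (k + 2)**2/(k + 1).
Gosper form: A/B · C(k+1)/C(k) with A=k + 2, B=1, C=k + 1.
Solve (k + 2)·f(k+1) − (1)·f(k) = k + 1.
Degrees (1,0,1) ⇒ d ≤ 0.
A polynomial solution: f(k) = 1.
Certificate R = B(k−1)f/C = 1/(k + 1) gives s_k = 4*factorial(k + 1).
Δs = 4*(k + 1)*factorial(k + 1), as required.
Sum = s_(12) − s_(2); s_(12) = 24908083200, s_(2) = 24 ⇒ 24908083176.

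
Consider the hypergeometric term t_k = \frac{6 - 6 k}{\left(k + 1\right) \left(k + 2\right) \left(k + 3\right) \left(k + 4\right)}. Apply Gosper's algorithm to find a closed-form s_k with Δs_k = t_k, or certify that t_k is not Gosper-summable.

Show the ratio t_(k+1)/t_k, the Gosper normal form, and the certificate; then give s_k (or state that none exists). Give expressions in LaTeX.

r(k) = k*(k + 1)/((k - 1)*(k + 5)) after simplifying.
So A=k + 1 and B=k + 5, with C=k - 1.
Need (k + 1)·f(k+1) − (k + 4)·f(k) = k - 1.
From deg A=1, deg B=1, deg C=1: d=3.
Match coefficients ⇒ f(k) = -k*(k**2 + 6*k + 29)/36.
Certificate R = B(k−1)f/C = -k*(k + 4)*(k**2 + 6*k + 29)/(36*(k - 1)) gives s_k = k*(k**2 + 6*k + 29)/(6*(k + 1)*(k + 2)*(k + 3)).
Verify: 6*(1 - k)/(k**4 + 10*k**3 + 35*k**2 + 50*k + 24) matches t_k.

s_k = \frac{k \left(k^{2} + 6 k + 29\right)}{6 \left(k + 1\right) \left(k + 2\right) \left(k + 3\right)}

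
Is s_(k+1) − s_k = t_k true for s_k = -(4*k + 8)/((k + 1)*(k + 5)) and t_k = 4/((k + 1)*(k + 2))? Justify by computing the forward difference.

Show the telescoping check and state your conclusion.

Invalid: residual 12*(-2*k - 7)/(k**4 + 14*k**3 + 65*k**2 + 112*k + 60) ≠ 0.

s_(k+1) = 4*(-k - 3)/((k + 2)*(k + 6))
s_(k+1) − s_k = 4*(k**2 + 5*k + 9)/(k**4 + 14*k**3 + 65*k**2 + 112*k + 60)
(s_(k+1) − s_k) − t_k = 12*(-2*k - 7)/(k**4 + 14*k**3 + 65*k**2 + 112*k + 60)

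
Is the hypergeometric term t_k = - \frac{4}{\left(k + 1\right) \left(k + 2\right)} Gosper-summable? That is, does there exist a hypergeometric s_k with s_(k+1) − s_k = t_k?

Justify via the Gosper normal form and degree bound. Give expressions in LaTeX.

Ratio r(k) = (k + 1)/(k + 3).
A = k + 1, B = k + 3, C = 1.
Solve (k + 1)·f(k+1) − (k + 2)·f(k) = 1.
Degrees (1,1,0) ⇒ d ≤ 1.
Match coefficients ⇒ f(k) = k.
R(k) = B(k−1)·f(k)/C(k) = k*(k + 2); s_k = R·t_k = -4*k/(k + 1).
Check: Δs_k = -4/(k**2 + 3*k + 2). ✓

Yes. s_k = - \frac{4 k}{k + 1}.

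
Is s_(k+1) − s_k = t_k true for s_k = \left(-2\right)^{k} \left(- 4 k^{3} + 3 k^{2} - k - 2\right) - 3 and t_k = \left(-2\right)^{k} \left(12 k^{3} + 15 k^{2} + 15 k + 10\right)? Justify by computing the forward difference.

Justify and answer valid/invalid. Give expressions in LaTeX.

valid (s_(k+1) − s_k reduces to t_k)

s_(k+1) = (-2)**(k + 1)*(-k - 4*(k + 1)**3 + 3*(k + 1)**2 - 3) - 3
s_(k+1) − s_k = (-2)**k*(12*k**3 + 15*k**2 + 15*k + 10)
(s_(k+1) − s_k) − t_k = 0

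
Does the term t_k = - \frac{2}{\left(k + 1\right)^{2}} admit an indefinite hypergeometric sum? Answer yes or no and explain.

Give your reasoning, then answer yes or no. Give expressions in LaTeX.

r(k) = (k + 1)**2/(k + 2)**2 after simplifying.
So A=k**2 + 2*k + 1 and B=k**2 + 4*k + 4, with C=1.
Solve (k**2 + 2*k + 1)·f(k+1) − (k**2 + 2*k + 1)·f(k) = 1.
Bound: deg f ≤ 0.
f = c0 ⇒ A·f(k+1) − B(k−1)·f(k) − C = -1. The system {-1 = 0} is inconsistent; no antidifference.

No. Not Gosper-summable.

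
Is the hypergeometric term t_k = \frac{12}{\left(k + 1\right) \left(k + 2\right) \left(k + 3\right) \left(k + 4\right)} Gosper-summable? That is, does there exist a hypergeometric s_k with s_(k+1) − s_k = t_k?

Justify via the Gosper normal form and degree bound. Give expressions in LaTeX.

Yes. s_k = \frac{2 k \left(k^{2} + 6 k + 11\right)}{3 \left(k + 1\right) \left(k + 2\right) \left(k + 3\right)}.

Compute t_(k+1)/t_k: get (k + 1)/(k + 5).
So A=k + 1 and B=k + 5, with C=1.
Set up (k + 1)·f(k+1) − (k + 4)·f(k) − (1) = 0.
From deg A=1, deg B=1, deg C=0: d=3.
Coefficient equations give f(k) = k*(k**2 + 6*k + 11)/18.
So s_k = (B(k−1)f/C)·t_k = (k*(k + 4)*(k**2 + 6*k + 11)/18)·t_k = 2*k*(k**2 + 6*k + 11)/(3*(k + 1)*(k + 2)*(k + 3)).
Check: Δs_k = 12/(k**4 + 10*k**3 + 35*k**2 + 50*k + 24). ✓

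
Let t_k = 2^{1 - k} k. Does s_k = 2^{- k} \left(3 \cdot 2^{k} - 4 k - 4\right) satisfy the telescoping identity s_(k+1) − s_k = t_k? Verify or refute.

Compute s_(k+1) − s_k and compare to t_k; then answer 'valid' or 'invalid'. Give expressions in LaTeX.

s_(k+1) = (3*2**k - 2*k - 4)/2**k
s_(k+1) − s_k = 2**(1 - k)*k
(s_(k+1) − s_k) − t_k = 0

Valid: the claim telescopes to t_k.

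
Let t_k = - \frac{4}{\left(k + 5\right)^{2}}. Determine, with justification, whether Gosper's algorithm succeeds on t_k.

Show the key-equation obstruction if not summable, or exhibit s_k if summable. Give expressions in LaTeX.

No — key equation has no polynomial f.

r(k) = (k + 5)**2/(k + 6)**2 after simplifying.
Factor: A=k**2 + 10*k + 25; B=k**2 + 12*k + 36; C=1.
Need (k**2 + 10*k + 25)·f(k+1) − (k**2 + 10*k + 25)·f(k) = 1.
d = 0 from the (2,2,0) case.
Put f(k) = c0: A·f(k+1) − B(k−1)·f(k) − C = -1; need -1 = 0 — inconsistent ⇒ no f, not summable.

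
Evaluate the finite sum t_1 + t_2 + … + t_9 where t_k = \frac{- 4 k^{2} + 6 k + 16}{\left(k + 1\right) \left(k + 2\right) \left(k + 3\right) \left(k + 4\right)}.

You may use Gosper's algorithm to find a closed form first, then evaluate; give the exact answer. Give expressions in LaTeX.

Σ = 47/572

Ratio r(k) = (k + 1)*(3*k - 2*(k + 1)**2 + 11)/((k + 5)*(-2*k**2 + 3*k + 8)).
Take A(k)=k + 1, B(k)=k + 5, C(k)=k**2 - 3*k/2 - 4.
Need (k + 1)·f(k+1) − (k + 4)·f(k) = k**2 - 3*k/2 - 4.
d = 3 from the (1,1,2) case.
Match coefficients ⇒ f(k) = -k*(k**2 + 14*k + 17)/8.
Then R = B(k−1)f/C = -k*(k + 4)*(k**2 + 14*k + 17)/(4*(2*k**2 - 3*k - 8)), so s_k = R(k)·t_k = k*(k**2 + 14*k + 17)/(2*(k + 1)*(k + 2)*(k + 3)).
Verify: 2*(-2*k**2 + 3*k + 8)/(k**4 + 10*k**3 + 35*k**2 + 50*k + 24) matches t_k.
Evaluate s at k=10 and k=1: 1285/1716 and 2/3; difference 47/572.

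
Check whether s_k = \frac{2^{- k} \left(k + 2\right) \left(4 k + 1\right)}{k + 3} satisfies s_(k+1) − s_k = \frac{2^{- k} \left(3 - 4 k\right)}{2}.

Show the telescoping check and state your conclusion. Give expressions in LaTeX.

Invalid: residual \frac{2^{- k} \left(4 k^{2} + 17 k - 7\right)}{2 \left(k^{2} + 7 k + 12\right)} ≠ 0.

s_(k+1) = (k + 3)*(4*k + 5)/(2*2**k*(k + 4))
s_(k+1) − s_k = (-4*k**3 - 21*k**2 - 10*k + 29)/(2*2**k*(k**2 + 7*k + 12))
(s_(k+1) − s_k) − t_k = (4*k**2 + 17*k - 7)/(2*2**k*(k**2 + 7*k + 12))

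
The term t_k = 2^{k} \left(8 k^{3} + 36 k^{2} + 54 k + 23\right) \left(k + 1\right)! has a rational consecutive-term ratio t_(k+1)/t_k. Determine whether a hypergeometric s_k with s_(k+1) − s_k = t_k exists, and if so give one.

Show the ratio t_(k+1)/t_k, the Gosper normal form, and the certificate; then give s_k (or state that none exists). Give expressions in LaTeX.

s_k = 2^{k} \left(2 k - 1\right) \left(2 k + 3\right) \left(k + 1\right)!

Compute t_(k+1)/t_k: get 2*(8*k**4 + 76*k**3 + 270*k**2 + 421*k + 242)/(8*k**3 + 36*k**2 + 54*k + 23).
Gosper form: A/B · C(k+1)/C(k) with A=2*k + 4, B=1, C=k**3 + 9*k**2/2 + 27*k/4 + 23/8.
Key eq: (2*k + 4)·f(k+1) = (1)·f(k) + (k**3 + 9*k**2/2 + 27*k/4 + 23/8).
From deg A=1, deg B=0, deg C=3: d=2.
Solve for f: f(k) = (2*k - 1)*(2*k + 3)/8 (degree 2 ≤ 2).
Get s_k = R·t_k = 2**k*(2*k - 1)*(2*k + 3)*factorial(k + 1) with R(k) = B(k−1)f(k)/C(k) = (2*k - 1)*(2*k + 3)/(8*k**3 + 36*k**2 + 54*k + 23).
Δs = 2**k*(8*k**3 + 36*k**2 + 54*k + 23)*factorial(k + 1), as required.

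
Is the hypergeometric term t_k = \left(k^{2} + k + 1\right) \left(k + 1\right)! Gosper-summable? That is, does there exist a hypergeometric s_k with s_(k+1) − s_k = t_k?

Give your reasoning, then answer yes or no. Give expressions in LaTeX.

The ratio is (k + 2)*(k + (k + 1)**2 + 2)/(k**2 + k + 1).
So A=k + 2 and B=1, with C=k**2 + k + 1.
Set up (k + 2)·f(k+1) − (1)·f(k) − (k**2 + k + 1) = 0.
Degrees (1,0,2) ⇒ d ≤ 1.
Match coefficients ⇒ f(k) = k - 1.
Then R = B(k−1)f/C = (k - 1)/(k**2 + k + 1), so s_k = R(k)·t_k = (k - 1)*factorial(k + 1).
Verify: (k**2 + k + 1)*factorial(k + 1) matches t_k.

Yes. s_k = \left(k - 1\right) \left(k + 1\right)!.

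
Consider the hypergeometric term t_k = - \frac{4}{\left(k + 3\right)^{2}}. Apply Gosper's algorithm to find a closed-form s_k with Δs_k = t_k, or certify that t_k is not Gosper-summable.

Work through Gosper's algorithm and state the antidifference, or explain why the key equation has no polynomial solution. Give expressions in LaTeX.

none (Gosper's algorithm certifies no s_k)

r(k) = (k + 3)**2/(k + 4)**2 after simplifying.
Normal form (A,B,C) = (k**2 + 6*k + 9, k**2 + 8*k + 16, 1).
Need (k**2 + 6*k + 9)·f(k+1) − (k**2 + 6*k + 9)·f(k) = 1.
d = 0 from the (2,2,0) case.
Generic f = c0 gives residual -1; -1 = 0 cannot hold, so t_k is not Gosper-summable.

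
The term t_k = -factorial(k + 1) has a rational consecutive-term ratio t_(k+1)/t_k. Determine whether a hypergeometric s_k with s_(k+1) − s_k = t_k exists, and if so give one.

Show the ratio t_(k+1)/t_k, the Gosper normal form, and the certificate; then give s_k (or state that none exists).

The ratio is k + 2.
So A=k + 2 and B=1, with C=1.
f must satisfy (k + 2)·f(k+1) − (1)·f(k) = 1.
deg f ≤ -1 (via 1,0,0).
Bound -1 < 0, so the key equation has no polynomial solution.

none (Gosper's algorithm certifies no s_k)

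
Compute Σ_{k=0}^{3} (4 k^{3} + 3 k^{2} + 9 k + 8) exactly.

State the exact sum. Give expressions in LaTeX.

Compute t_(k+1)/t_k: get (4*k**3 + 15*k**2 + 27*k + 24)/(4*k**3 + 3*k**2 + 9*k + 8).
Take A(k)=1, B(k)=1, C(k)=k**3 + 3*k**2/4 + 9*k/4 + 2.
Need (1)·f(k+1) − (1)·f(k) = k**3 + 3*k**2/4 + 9*k/4 + 2.
Bound: deg f ≤ 4.
Solving with deg f ≤ 4: f(k) = k*(k**3 - k**2 + 4*k + 4)/4.
Get s_k = R·t_k = k*(k**3 - k**2 + 4*k + 4) with R(k) = B(k−1)f(k)/C(k) = k*(k**3 - k**2 + 4*k + 4)/(4*k**3 + 3*k**2 + 9*k + 8).
s_(k+1) − s_k = 4*k**3 + 3*k**2 + 9*k + 8 = t_k.
Evaluate s at k=4 and k=0: 272 and 0; difference 272.

Σ = 272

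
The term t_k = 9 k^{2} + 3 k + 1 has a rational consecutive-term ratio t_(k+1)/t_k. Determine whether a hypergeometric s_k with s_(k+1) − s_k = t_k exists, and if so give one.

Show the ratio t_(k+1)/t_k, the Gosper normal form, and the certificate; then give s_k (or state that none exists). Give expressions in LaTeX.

s_k = k \left(3 k^{2} - 3 k + 1\right)

t_(k+1)/t_k = (9*k**2 + 21*k + 13)/(9*k**2 + 3*k + 1).
Normal form (A,B,C) = (1, 1, k**2 + k/3 + 1/9).
f must satisfy (1)·f(k+1) − (1)·f(k) = k**2 + k/3 + 1/9.
Degrees (0,0,2) ⇒ d ≤ 3.
Coefficient equations give f(k) = k*(3*k**2 - 3*k + 1)/9.
Get s_k = R·t_k = k*(3*k**2 - 3*k + 1) with R(k) = B(k−1)f(k)/C(k) = k*(3*k**2 - 3*k + 1)/(9*k**2 + 3*k + 1).
Check: Δs_k = 9*k**2 + 3*k + 1. ✓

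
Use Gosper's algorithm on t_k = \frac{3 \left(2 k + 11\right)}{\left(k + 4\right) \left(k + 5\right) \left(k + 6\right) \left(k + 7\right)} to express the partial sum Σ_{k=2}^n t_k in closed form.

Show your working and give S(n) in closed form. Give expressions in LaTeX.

t_(k+1)/t_k = (k + 4)*(2*k + 13)/((k + 8)*(2*k + 11)).
Factor: A=k + 4; B=k + 8; C=k + 11/2.
Need (k + 4)·f(k+1) − (k + 7)·f(k) = k + 11/2.
From deg A=1, deg B=1, deg C=1: d=3.
Solving with deg f ≤ 3: f(k) = k*(k + 5)*(k + 10)/48.
So s_k = (B(k−1)f/C)·t_k = (k*(k + 5)*(k + 7)*(k + 10)/(24*(2*k + 11)))·t_k = k*(k + 10)/(8*(k**2 + 10*k + 24)).
Check: Δs_k = 3*(2*k + 11)/(k**4 + 22*k**3 + 179*k**2 + 638*k + 840). ✓
Evaluate: s_(n+1) = (n**2 + 12*n + 11)/(8*(n**2 + 12*n + 35)); subtract s_(2) = 1/16 ⇒ S(n) = (n**2 + 12*n - 13)/(16*(n**2 + 12*n + 35)).

S(n) = \frac{n^{2} + 12 n - 13}{16 \left(n^{2} + 12 n + 35\right)}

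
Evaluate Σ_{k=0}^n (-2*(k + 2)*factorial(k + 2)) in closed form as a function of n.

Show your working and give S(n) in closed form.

The ratio is (k + 3)**2/(k + 2).
So A=k + 3 and B=1, with C=k + 2.
Need (k + 3)·f(k+1) − (1)·f(k) = k + 2.
Bound: deg f ≤ 0.
Solve for f: f(k) = 1 (degree 0 ≤ 0).
Get s_k = R·t_k = -2*factorial(k + 2) with R(k) = B(k−1)f(k)/C(k) = 1/(k + 2).
Verify: -2*(k + 2)*factorial(k + 2) matches t_k.
Evaluate: s_(n+1) = -2*factorial(n + 3); subtract s_(0) = -4 ⇒ S(n) = 4 - 2*factorial(n + 3).

S(n) = 4 - 2*factorial(n + 3)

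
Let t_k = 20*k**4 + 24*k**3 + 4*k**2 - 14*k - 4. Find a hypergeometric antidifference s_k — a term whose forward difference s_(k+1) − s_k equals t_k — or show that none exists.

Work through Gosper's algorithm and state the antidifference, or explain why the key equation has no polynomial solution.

Ratio r(k) = (10*k**4 + 52*k**3 + 98*k**2 + 73*k + 15)/(10*k**4 + 12*k**3 + 2*k**2 - 7*k - 2).
A = 1, B = 1, C = k**4 + 6*k**3/5 + k**2/5 - 7*k/10 - 1/5.
Set up (1)·f(k+1) − (1)·f(k) − (k**4 + 6*k**3/5 + k**2/5 - 7*k/10 - 1/5) = 0.
deg f ≤ 5 (via 0,0,4).
Solve for f: f(k) = k*(4*k**4 - 4*k**3 - 4*k**2 - 3*k + 3)/20 (degree 5 ≤ 5).
So s_k = (B(k−1)f/C)·t_k = (k*(4*k**4 - 4*k**3 - 4*k**2 - 3*k + 3)/(2*(10*k**4 + 12*k**3 + 2*k**2 - 7*k - 2)))·t_k = k*(4*k**4 - 4*k**3 - 4*k**2 - 3*k + 3).
s_(k+1) − s_k = 20*k**4 + 24*k**3 + 4*k**2 - 14*k - 4 = t_k.

s_k = k*(4*k**4 - 4*k**3 - 4*k**2 - 3*k + 3)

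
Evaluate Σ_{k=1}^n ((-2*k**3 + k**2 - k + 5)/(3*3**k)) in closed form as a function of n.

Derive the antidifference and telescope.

t_(k+1)/t_k = (k + 2*(k + 1)**3 - (k + 1)**2 - 4)/(3*(2*k**3 - k**2 + k - 5)).
Normal form (A,B,C) = (1/3, 1, k**3 - k**2/2 + k/2 - 5/2).
Key eq: (1/3)·f(k+1) = (1)·f(k) + (k**3 - k**2/2 + k/2 - 5/2).
From deg A=0, deg B=0, deg C=3: d=3.
A polynomial solution: f(k) = -3*k*(k**2 + k + 3)/2.
Certificate R = B(k−1)f/C = -3*k*(k**2 + k + 3)/(2*k**3 - k**2 + k - 5) gives s_k = k*(k**2 + k + 3)/3**k.
Δs = (-2*k**3 + k**2 - k + 5)/(3*3**k), as required.
Σ_(k=1)^n t_k = s_(n+1) − s_(1) = (3**(-n - 1)*(n**3 + 4*n**2 + 8*n + 5)) − (5/3), i.e. 3**(-n - 1)*(-5*3**n + n**3 + 4*n**2 + 8*n + 5).

S(n) = 3**(-n - 1)*(-5*3**n + n**3 + 4*n**2 + 8*n + 5)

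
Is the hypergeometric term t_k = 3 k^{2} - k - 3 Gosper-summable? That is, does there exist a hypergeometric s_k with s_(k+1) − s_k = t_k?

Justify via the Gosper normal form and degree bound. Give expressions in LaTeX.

Yes. s_k = k \left(k^{2} - 2 k - 2\right).

Step 1: r(k) = (k - 3*(k + 1)**2 + 4)/(-3*k**2 + k + 3).
Factor: A=1; B=1; C=k**2 - k/3 - 1.
Set up (1)·f(k+1) − (1)·f(k) − (k**2 - k/3 - 1) = 0.
d = 3 from the (0,0,2) case.
A polynomial solution: f(k) = k*(k**2 - 2*k - 2)/3.
Certificate R = B(k−1)f/C = k*(k**2 - 2*k - 2)/(3*k**2 - k - 3) gives s_k = k*(k**2 - 2*k - 2).
s_(k+1) − s_k = 3*k**2 - k - 3 = t_k.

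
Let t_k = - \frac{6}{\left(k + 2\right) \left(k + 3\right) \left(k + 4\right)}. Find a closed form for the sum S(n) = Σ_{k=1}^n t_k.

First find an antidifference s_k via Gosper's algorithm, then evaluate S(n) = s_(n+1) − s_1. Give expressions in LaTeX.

S(n) = \frac{n \left(- n - 7\right)}{4 \left(n^{2} + 7 n + 12\right)}

r(k) = (k + 2)/(k + 5) after simplifying.
Take A(k)=k + 2, B(k)=k + 5, C(k)=1.
Key eq: (k + 2)·f(k+1) = (k + 4)·f(k) + (1).
From deg A=1, deg B=1, deg C=0: d=2.
Solve for f: f(k) = k*(k + 5)/12 (degree 2 ≤ 2).
Get s_k = R·t_k = k*(-k - 5)/(2*(k + 2)*(k + 3)) with R(k) = B(k−1)f(k)/C(k) = k*(k + 4)*(k + 5)/12.
s_(k+1) − s_k = -6/(k**3 + 9*k**2 + 26*k + 24) = t_k.
Σ_(k=1)^n t_k = s_(n+1) − s_(1) = ((-n**2 - 7*n - 6)/(2*(n**2 + 7*n + 12))) − (-1/4), i.e. n*(-n - 7)/(4*(n**2 + 7*n + 12)).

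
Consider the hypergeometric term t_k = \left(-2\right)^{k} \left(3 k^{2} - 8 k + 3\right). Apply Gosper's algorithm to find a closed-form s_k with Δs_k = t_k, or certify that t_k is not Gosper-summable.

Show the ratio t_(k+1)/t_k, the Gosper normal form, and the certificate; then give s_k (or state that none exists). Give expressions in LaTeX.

s_k = \left(-2\right)^{k} \left(- k^{2} + 4 k - 3\right)

Compute t_(k+1)/t_k: get 2*(-3*k**2 + 2*k + 2)/(3*k**2 - 8*k + 3).
Normal form (A,B,C) = (-2, 1, k**2 - 8*k/3 + 1).
Solve (-2)·f(k+1) − (1)·f(k) = k**2 - 8*k/3 + 1.
From deg A=0, deg B=0, deg C=2: d=2.
Solve for f: f(k) = -(k - 3)*(k - 1)/3 (degree 2 ≤ 2).
Certificate R = B(k−1)f/C = -(k - 3)*(k - 1)/(3*k**2 - 8*k + 3) gives s_k = (-2)**k*(-k**2 + 4*k - 3).
Check: Δs_k = (-2)**k*(3*k**2 - 8*k + 3). ✓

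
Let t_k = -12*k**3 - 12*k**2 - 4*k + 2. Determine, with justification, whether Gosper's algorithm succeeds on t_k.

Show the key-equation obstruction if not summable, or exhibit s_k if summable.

Yes. s_k = k*(-3*k**3 + 2*k**2 + k + 2).

t_(k+1)/t_k = (6*k**3 + 24*k**2 + 32*k + 13)/(6*k**3 + 6*k**2 + 2*k - 1).
So A=1 and B=1, with C=k**3 + k**2 + k/3 - 1/6.
Set up (1)·f(k+1) − (1)·f(k) − (k**3 + k**2 + k/3 - 1/6) = 0.
Bound: deg f ≤ 4.
Solving with deg f ≤ 4: f(k) = k*(3*k**3 - 2*k**2 - k - 2)/12.
So s_k = (B(k−1)f/C)·t_k = (k*(3*k**3 - 2*k**2 - k - 2)/(2*(6*k**3 + 6*k**2 + 2*k - 1)))·t_k = k*(-3*k**3 + 2*k**2 + k + 2).
s_(k+1) − s_k = -12*k**3 - 12*k**2 - 4*k + 2 = t_k.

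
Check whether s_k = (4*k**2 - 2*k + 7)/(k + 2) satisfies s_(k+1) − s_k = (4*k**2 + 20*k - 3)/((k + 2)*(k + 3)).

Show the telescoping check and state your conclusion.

s_(k+1) = (4*k**2 + 6*k + 9)/(k + 3)
s_(k+1) − s_k = (4*k**2 + 20*k - 3)/(k**2 + 5*k + 6)
(s_(k+1) − s_k) − t_k = 0

valid (s_(k+1) − s_k reduces to t_k)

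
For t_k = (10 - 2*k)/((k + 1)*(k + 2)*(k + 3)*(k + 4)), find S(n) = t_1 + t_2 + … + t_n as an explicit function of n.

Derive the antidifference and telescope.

S(n) = n*(n**2 + 9*n + 38)/(12*(n**3 + 9*n**2 + 26*n + 24))

Step 1: r(k) = (k - 4)*(k + 1)/((k - 5)*(k + 5)).
A = k + 1, B = k + 5, C = k - 5.
Solve (k + 1)·f(k+1) − (k + 4)·f(k) = k - 5.
Degrees (1,1,1) ⇒ d ≤ 3.
A polynomial solution: f(k) = -k*(k**2 + 6*k + 13)/4.
So s_k = (B(k−1)f/C)·t_k = (-k*(k + 4)*(k**2 + 6*k + 13)/(4*(k - 5)))·t_k = k*(k**2 + 6*k + 13)/(2*(k + 1)*(k + 2)*(k + 3)).
Verify: 2*(5 - k)/(k**4 + 10*k**3 + 35*k**2 + 50*k + 24) matches t_k.
Σ_(k=1)^n t_k = s_(n+1) − s_(1) = ((n**3 + 9*n**2 + 28*n + 20)/(2*(n**3 + 9*n**2 + 26*n + 24))) − (5/12), i.e. n*(n**2 + 9*n + 38)/(12*(n**3 + 9*n**2 + 26*n + 24)).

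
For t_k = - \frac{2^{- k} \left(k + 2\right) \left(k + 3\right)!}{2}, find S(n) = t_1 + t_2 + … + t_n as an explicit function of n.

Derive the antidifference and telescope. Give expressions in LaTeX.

The ratio is (k + 3)*(k + 4)/(2*(k + 2)).
Gosper form: A/B · C(k+1)/C(k) with A=k/2 + 2, B=1, C=k + 2.
Set up (k/2 + 2)·f(k+1) − (1)·f(k) − (k + 2) = 0.
From deg A=1, deg B=0, deg C=1: d=0.
A polynomial solution: f(k) = 2.
Then R = B(k−1)f/C = 2/(k + 2), so s_k = R(k)·t_k = -factorial(k + 3)/2**k.
Verify: -(k + 2)*factorial(k + 3)/(2*2**k) matches t_k.
Telescope: S(n) = s_(n+1) − s_(1) = -2**(-n - 1)*factorial(n + 4) − (-12) = 12 - factorial(n + 4)/(2*2**n).

S(n) = 12 - \frac{2^{- n} \left(n + 4\right)!}{2}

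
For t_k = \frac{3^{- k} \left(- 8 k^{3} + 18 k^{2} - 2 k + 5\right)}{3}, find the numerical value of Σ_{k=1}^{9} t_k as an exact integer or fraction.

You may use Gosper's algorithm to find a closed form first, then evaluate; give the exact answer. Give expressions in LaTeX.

Compute t_(k+1)/t_k: get (8*k**3 + 6*k**2 - 10*k - 13)/(3*(8*k**3 - 18*k**2 + 2*k - 5)).
Normal form (A,B,C) = (1/3, 1, k**3 - 9*k**2/4 + k/4 - 5/8).
Need (1/3)·f(k+1) − (1)·f(k) = k**3 - 9*k**2/4 + k/4 - 5/8.
From deg A=0, deg B=0, deg C=3: d=3.
Coefficient equations give f(k) = -3*k*(4*k**2 - 3*k + 4)/8.
So s_k = (B(k−1)f/C)·t_k = (-3*k*(4*k**2 - 3*k + 4)/(8*k**3 - 18*k**2 + 2*k - 5))·t_k = k*(4*k**2 - 3*k + 4)/3**k.
Δs = (-8*k**3 + 18*k**2 - 2*k + 5)/(3*3**k), as required.
Sum = s_(10) − s_(1); s_(10) = 3740/59049, s_(1) = 5/3 ⇒ -94675/59049.

Σ = -94675/59049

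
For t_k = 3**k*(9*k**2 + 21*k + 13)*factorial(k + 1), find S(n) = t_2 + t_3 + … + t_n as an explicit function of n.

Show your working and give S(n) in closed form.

S(n) = 9*3**n*n*factorial(n + 2) + 6*3**n*factorial(n + 2) - 270

Ratio r(k) = 3*(9*k**3 + 57*k**2 + 121*k + 86)/(9*k**2 + 21*k + 13).
So A=3*k + 6 and B=1, with C=k**2 + 7*k/3 + 13/9.
Solve (3*k + 6)·f(k+1) − (1)·f(k) = k**2 + 7*k/3 + 13/9.
deg f ≤ 1 (via 1,0,2).
Match coefficients ⇒ f(k) = (3*k - 1)/9.
Certificate R = B(k−1)f/C = (3*k - 1)/(9*k**2 + 21*k + 13) gives s_k = 3**k*(3*k - 1)*factorial(k + 1).
s_(k+1) − s_k = 3**k*(9*k**2 + 21*k + 13)*factorial(k + 1) = t_k.
Σ_(k=2)^n t_k = s_(n+1) − s_(2) = (3**(n + 1)*(3*n + 2)*factorial(n + 2)) − (270), i.e. 9*3**n*n*factorial(n + 2) + 6*3**n*factorial(n + 2) - 270.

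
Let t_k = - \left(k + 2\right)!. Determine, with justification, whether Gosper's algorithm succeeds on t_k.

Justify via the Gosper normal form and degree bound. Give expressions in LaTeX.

Compute t_(k+1)/t_k: get k + 3.
Factor: A=k + 3; B=1; C=1.
Key eq: (k + 3)·f(k+1) = (1)·f(k) + (1).
From deg A=1, deg B=0, deg C=0: d=-1.
deg f ≤ -1 is impossible — no certificate.

No — negative degree bound, so no certificate f.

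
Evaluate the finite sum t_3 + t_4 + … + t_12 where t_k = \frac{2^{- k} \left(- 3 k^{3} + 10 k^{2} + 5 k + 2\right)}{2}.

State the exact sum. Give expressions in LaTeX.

r(k) = (3*k**3 - k**2 - 16*k - 14)/(2*(3*k**3 - 10*k**2 - 5*k - 2)) after simplifying.
Factor: A=1/2; B=1; C=k**3 - 10*k**2/3 - 5*k/3 - 2/3.
Need (1/2)·f(k+1) − (1)·f(k) = k**3 - 10*k**2/3 - 5*k/3 - 2/3.
Degrees (0,0,3) ⇒ d ≤ 3.
Coefficient equations give f(k) = -2*(3*k**3 - k**2 + 2*k + 2)/3.
R(k) = B(k−1)·f(k)/C(k) = -2*(3*k**3 - k**2 + 2*k + 2)/(3*k**3 - 10*k**2 - 5*k - 2); s_k = R·t_k = (3*k**3 - k**2 + 2*k + 2)/2**k.
Δs = (-3*k**3 + 10*k**2 + 5*k + 2)/(2*2**k), as required.
Sum = s_(13) − s_(3); s_(13) = 3225/4096, s_(3) = 10 ⇒ -37735/4096.

Σ = -37735/4096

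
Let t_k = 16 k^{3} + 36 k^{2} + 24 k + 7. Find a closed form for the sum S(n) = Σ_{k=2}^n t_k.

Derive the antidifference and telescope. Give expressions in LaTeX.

S(n) = 4 n^{4} + 20 n^{3} + 34 n^{2} + 25 n - 83

The ratio is (16*k**3 + 84*k**2 + 144*k + 83)/(16*k**3 + 36*k**2 + 24*k + 7).
Normal form (A,B,C) = (1, 1, k**3 + 9*k**2/4 + 3*k/2 + 7/16).
Need (1)·f(k+1) − (1)·f(k) = k**3 + 9*k**2/4 + 3*k/2 + 7/16.
Bound: deg f ≤ 4.
Match coefficients ⇒ f(k) = k*(4*k**3 + 4*k**2 - 2*k + 1)/16.
So s_k = (B(k−1)f/C)·t_k = (k*(4*k**3 + 4*k**2 - 2*k + 1)/(16*k**3 + 36*k**2 + 24*k + 7))·t_k = k*(4*k**3 + 4*k**2 - 2*k + 1).
Check: Δs_k = 16*k**3 + 36*k**2 + 24*k + 7. ✓
s_(n+1) = 4*n**4 + 20*n**3 + 34*n**2 + 25*n + 7 and s_(2) = 90, so S(n) = 4*n**4 + 20*n**3 + 34*n**2 + 25*n - 83.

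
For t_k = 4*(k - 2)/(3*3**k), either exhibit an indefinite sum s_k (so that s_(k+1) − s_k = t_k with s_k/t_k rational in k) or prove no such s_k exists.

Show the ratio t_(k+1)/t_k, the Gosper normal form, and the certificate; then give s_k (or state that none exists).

s_k = (3 - 2*k)/3**k

The ratio is (k - 1)/(3*(k - 2)).
Take A(k)=1/3, B(k)=1, C(k)=k - 2.
f must satisfy (1/3)·f(k+1) − (1)·f(k) = k - 2.
deg f ≤ 1 (via 0,0,1).
Coefficient equations give f(k) = -3*(2*k - 3)/4.
So s_k = (B(k−1)f/C)·t_k = (-3*(2*k - 3)/(4*(k - 2)))·t_k = (3 - 2*k)/3**k.
Check: Δs_k = 4*(k - 2)/(3*3**k). ✓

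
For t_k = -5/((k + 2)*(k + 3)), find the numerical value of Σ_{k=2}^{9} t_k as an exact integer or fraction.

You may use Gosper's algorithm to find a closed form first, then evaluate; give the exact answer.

Step 1: r(k) = (k + 2)/(k + 4).
Factor: A=k + 2; B=k + 4; C=1.
Key eq: (k + 2)·f(k+1) = (k + 3)·f(k) + (1).
Degrees (1,1,0) ⇒ d ≤ 1.
A polynomial solution: f(k) = k/2.
R(k) = B(k−1)·f(k)/C(k) = k*(k + 3)/2; s_k = R·t_k = -5*k/(2*k + 4).
Verify: -5/(k**2 + 5*k + 6) matches t_k.
Telescoping: Σ = s_(10) − s_(2) = -25/12 − (-5/4) = -5/6.

Σ = -5/6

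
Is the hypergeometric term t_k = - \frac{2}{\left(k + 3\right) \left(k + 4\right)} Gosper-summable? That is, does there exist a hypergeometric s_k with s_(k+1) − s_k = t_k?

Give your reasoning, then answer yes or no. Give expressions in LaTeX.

Compute t_(k+1)/t_k: get (k + 3)/(k + 5).
So A=k + 3 and B=k + 5, with C=1.
Need (k + 3)·f(k+1) − (k + 4)·f(k) = 1.
From deg A=1, deg B=1, deg C=0: d=1.
Coefficient equations give f(k) = k/3.
R(k) = B(k−1)·f(k)/C(k) = k*(k + 4)/3; s_k = R·t_k = -2*k/(3*k + 9).
Verify: -2/(k**2 + 7*k + 12) matches t_k.

Yes. s_k = - \frac{2 k}{3 k + 9}.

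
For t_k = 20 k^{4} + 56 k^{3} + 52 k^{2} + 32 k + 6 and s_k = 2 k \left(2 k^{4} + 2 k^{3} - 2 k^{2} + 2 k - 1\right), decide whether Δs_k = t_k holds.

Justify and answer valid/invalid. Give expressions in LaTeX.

Valid — Δs_k = t_k.

s_(k+1) = 4*k**5 + 24*k**4 + 52*k**3 + 56*k**2 + 30*k + 6
s_(k+1) − s_k = 20*k**4 + 56*k**3 + 52*k**2 + 32*k + 6
(s_(k+1) − s_k) − t_k = 0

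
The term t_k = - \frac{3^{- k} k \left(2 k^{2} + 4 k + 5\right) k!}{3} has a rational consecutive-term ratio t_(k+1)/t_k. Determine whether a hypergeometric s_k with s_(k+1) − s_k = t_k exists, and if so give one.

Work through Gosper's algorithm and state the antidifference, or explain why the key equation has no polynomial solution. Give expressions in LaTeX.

t_(k+1)/t_k = (k + 1)**2*(4*k + 2*(k + 1)**2 + 9)/(3*k*(2*k**2 + 4*k + 5)).
Factor: A=k/3 + 1/3; B=1; C=k**3 + 2*k**2 + 5*k/2.
Need (k/3 + 1/3)·f(k+1) − (1)·f(k) = k**3 + 2*k**2 + 5*k/2.
deg f ≤ 2 (via 1,0,3).
Solving with deg f ≤ 2: f(k) = 3*(2*k**2 + 4*k + 3)/2.
Certificate R = B(k−1)f/C = 3*(2*k**2 + 4*k + 3)/(k*(2*k**2 + 4*k + 5)) gives s_k = -(2*k**2 + 4*k + 3)*factorial(k)/3**k.
Δs = -k*(2*k**2 + 4*k + 5)*factorial(k)/(3*3**k), as required.

s_k = - 3^{- k} \left(2 k^{2} + 4 k + 3\right) k!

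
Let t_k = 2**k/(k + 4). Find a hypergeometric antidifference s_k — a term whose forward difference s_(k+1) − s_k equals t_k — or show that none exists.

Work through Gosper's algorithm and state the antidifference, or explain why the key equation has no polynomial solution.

Step 1: r(k) = 2*(k + 4)/(k + 5).
A = 2*k + 8, B = k + 5, C = 1.
Solve (2*k + 8)·f(k+1) − (k + 4)·f(k) = 1.
From deg A=1, deg B=1, deg C=0: d=-1.
Negative degree bound (-1): no f exists, t_k not Gosper-summable.

none (Gosper's algorithm certifies no s_k)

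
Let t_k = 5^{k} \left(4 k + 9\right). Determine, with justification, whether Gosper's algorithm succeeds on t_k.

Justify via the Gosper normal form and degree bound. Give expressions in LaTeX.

Compute t_(k+1)/t_k: get 5*(4*k + 13)/(4*k + 9).
Factor: A=5; B=1; C=k + 9/4.
Key eq: (5)·f(k+1) = (1)·f(k) + (k + 9/4).
deg f ≤ 1 (via 0,0,1).
Match coefficients ⇒ f(k) = (k + 1)/4.
So s_k = (B(k−1)f/C)·t_k = ((k + 1)/(4*k + 9))·t_k = 5**k*(k + 1).
Δs = 5**k*(4*k + 9), as required.

Yes. s_k = 5^{k} \left(k + 1\right).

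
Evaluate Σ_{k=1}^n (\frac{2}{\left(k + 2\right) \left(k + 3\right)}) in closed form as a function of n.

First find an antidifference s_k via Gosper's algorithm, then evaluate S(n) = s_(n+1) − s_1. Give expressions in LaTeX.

S(n) = \frac{2 n}{3 \left(n + 3\right)}

Step 1: r(k) = (k + 2)/(k + 4).
So A=k + 2 and B=k + 4, with C=1.
Need (k + 2)·f(k+1) − (k + 3)·f(k) = 1.
Bound: deg f ≤ 1.
Coefficient equations give f(k) = k/2.
R(k) = B(k−1)·f(k)/C(k) = k*(k + 3)/2; s_k = R·t_k = k/(k + 2).
s_(k+1) − s_k = 2/(k**2 + 5*k + 6) = t_k.
s_(n+1) = (n + 1)/(n + 3) and s_(1) = 1/3, so S(n) = 2*n/(3*(n + 3)).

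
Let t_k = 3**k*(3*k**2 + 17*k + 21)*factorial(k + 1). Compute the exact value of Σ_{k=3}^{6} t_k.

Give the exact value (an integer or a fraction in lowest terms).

Σ = 881794512

r(k) = 3*(3*k**3 + 29*k**2 + 87*k + 82)/(3*k**2 + 17*k + 21) after simplifying.
Factor: A=3*k + 6; B=1; C=k**2 + 17*k/3 + 7.
Set up (3*k + 6)·f(k+1) − (1)·f(k) − (k**2 + 17*k/3 + 7) = 0.
From deg A=1, deg B=0, deg C=2: d=1.
Match coefficients ⇒ f(k) = (k + 3)/3.
Get s_k = R·t_k = 3**k*(k + 3)*factorial(k + 1) with R(k) = B(k−1)f(k)/C(k) = (k + 3)/(3*k**2 + 17*k + 21).
Δs = 3**k*(3*k**2 + 17*k + 21)*factorial(k + 1), as required.
Sum = s_(7) − s_(3); s_(7) = 881798400, s_(3) = 3888 ⇒ 881794512.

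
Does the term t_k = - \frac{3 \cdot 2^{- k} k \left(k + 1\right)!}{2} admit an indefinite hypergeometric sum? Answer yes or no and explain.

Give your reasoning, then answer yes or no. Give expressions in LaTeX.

Ratio r(k) = (k + 1)*(k + 2)/(2*k).
So A=k/2 + 1 and B=1, with C=k.
Need (k/2 + 1)·f(k+1) − (1)·f(k) = k.
Bound: deg f ≤ 0.
Coefficient equations give f(k) = 2.
Certificate R = B(k−1)f/C = 2/k gives s_k = -3*factorial(k + 1)/2**k.
Δs = -3*k*factorial(k + 1)/(2*2**k), as required.

Yes. s_k = - 3 \cdot 2^{- k} \left(k + 1\right)!.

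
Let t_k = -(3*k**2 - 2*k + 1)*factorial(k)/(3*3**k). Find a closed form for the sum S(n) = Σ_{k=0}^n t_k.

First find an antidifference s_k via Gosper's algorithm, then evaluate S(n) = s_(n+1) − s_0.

Step 1: r(k) = (3*k**3 + 7*k**2 + 6*k + 2)/(3*(3*k**2 - 2*k + 1)).
A = k/3 + 1/3, B = 1, C = k**2 - 2*k/3 + 1/3.
f must satisfy (k/3 + 1/3)·f(k+1) − (1)·f(k) = k**2 - 2*k/3 + 1/3.
deg f ≤ 1 (via 1,0,2).
Solving with deg f ≤ 1: f(k) = 3*k + 1.
R(k) = B(k−1)·f(k)/C(k) = 3*(3*k + 1)/(3*k**2 - 2*k + 1); s_k = R·t_k = -(3*k + 1)*factorial(k)/3**k.
Check: Δs_k = -(3*k**2 - 2*k + 1)*factorial(k)/(3*3**k). ✓
Σ_(k=0)^n t_k = s_(n+1) − s_(0) = (-3**(-n - 1)*(3*n + 4)*factorial(n + 1)) − (-1), i.e. 3**(-n - 1)*(3**(n + 1) - 3*n**2*factorial(n) - 7*n*factorial(n) - 4*factorial(n)).

S(n) = 3**(-n - 1)*(3**(n + 1) - 3*n**2*factorial(n) - 7*n*factorial(n) - 4*factorial(n))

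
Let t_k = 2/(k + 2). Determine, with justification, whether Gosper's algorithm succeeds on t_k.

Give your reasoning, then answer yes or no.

The ratio is (k + 2)/(k + 3).
Gosper form: A/B · C(k+1)/C(k) with A=k + 2, B=k + 3, C=1.
f must satisfy (k + 2)·f(k+1) − (k + 2)·f(k) = 1.
deg f ≤ 0 (via 1,1,0).
Generic f = c0 gives residual -1; -1 = 0 cannot hold, so t_k is not Gosper-summable.

No — the linear system for f has no solution.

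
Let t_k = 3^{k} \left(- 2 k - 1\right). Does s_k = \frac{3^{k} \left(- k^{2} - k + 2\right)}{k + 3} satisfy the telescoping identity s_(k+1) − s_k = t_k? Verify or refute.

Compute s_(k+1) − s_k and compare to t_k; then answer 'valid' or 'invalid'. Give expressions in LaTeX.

s_(k+1) = 3**(k + 1)*k*(-k - 3)/(k + 4)
s_(k+1) − s_k = 3**k*(-2*k**3 - 13*k**2 - 25*k - 8)/(k**2 + 7*k + 12)
(s_(k+1) − s_k) − t_k = 2*3**k*(k**2 + 3*k + 2)/(k**2 + 7*k + 12)

Invalid: residual \frac{2 \cdot 3^{k} \left(k^{2} + 3 k + 2\right)}{k^{2} + 7 k + 12} ≠ 0.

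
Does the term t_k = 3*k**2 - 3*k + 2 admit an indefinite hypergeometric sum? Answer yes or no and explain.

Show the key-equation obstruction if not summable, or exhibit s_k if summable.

Compute t_(k+1)/t_k: get (3*k**2 + 3*k + 2)/(3*k**2 - 3*k + 2).
Factor: A=1; B=1; C=k**2 - k + 2/3.
f must satisfy (1)·f(k+1) − (1)·f(k) = k**2 - k + 2/3.
From deg A=0, deg B=0, deg C=2: d=3.
Solve for f: f(k) = k*(k**2 - 3*k + 4)/3 (degree 3 ≤ 3).
Get s_k = R·t_k = k*(k**2 - 3*k + 4) with R(k) = B(k−1)f(k)/C(k) = k*(k**2 - 3*k + 4)/(3*k**2 - 3*k + 2).
s_(k+1) − s_k = 3*k**2 - 3*k + 2 = t_k.

Yes. s_k = k*(k**2 - 3*k + 4).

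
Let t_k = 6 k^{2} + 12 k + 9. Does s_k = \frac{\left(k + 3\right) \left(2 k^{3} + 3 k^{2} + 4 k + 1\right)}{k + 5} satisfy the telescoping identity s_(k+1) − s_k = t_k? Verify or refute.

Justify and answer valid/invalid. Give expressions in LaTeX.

Invalid: residual \frac{2 \left(- 4 k^{3} - 39 k^{2} - 65 k - 44\right)}{k^{2} + 11 k + 30} ≠ 0.

s_(k+1) = (2*k**4 + 17*k**3 + 52*k**2 + 74*k + 40)/(k + 6)
s_(k+1) − s_k = (6*k**4 + 70*k**3 + 243*k**2 + 329*k + 182)/(k**2 + 11*k + 30)
(s_(k+1) − s_k) − t_k = 2*(-4*k**3 - 39*k**2 - 65*k - 44)/(k**2 + 11*k + 30)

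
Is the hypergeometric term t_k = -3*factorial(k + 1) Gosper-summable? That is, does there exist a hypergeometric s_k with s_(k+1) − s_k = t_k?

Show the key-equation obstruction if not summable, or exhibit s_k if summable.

Compute t_(k+1)/t_k: get k + 2.
A = k + 2, B = 1, C = 1.
Key eq: (k + 2)·f(k+1) = (1)·f(k) + (1).
Bound: deg f ≤ -1.
Negative degree bound (-1): no f exists, t_k not Gosper-summable.

No. Not Gosper-summable.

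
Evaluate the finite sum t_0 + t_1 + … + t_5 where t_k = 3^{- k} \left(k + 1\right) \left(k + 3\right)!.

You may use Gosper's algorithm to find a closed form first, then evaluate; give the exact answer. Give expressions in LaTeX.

Ratio r(k) = (k + 2)*(k + 4)/(3*(k + 1)).
So A=k/3 + 4/3 and B=1, with C=k + 1.
Need (k/3 + 4/3)·f(k+1) − (1)·f(k) = k + 1.
Degrees (1,0,1) ⇒ d ≤ 0.
Solve for f: f(k) = 3 (degree 0 ≤ 0).
Certificate R = B(k−1)f/C = 3/(k + 1) gives s_k = 3**(1 - k)*factorial(k + 3).
s_(k+1) − s_k = (k + 1)*factorial(k + 3)/3**k = t_k.
Σ_(k=0)^(5) t_k = s_(6) − s_(0) = 4480/3 − (18) = 4426/3.

Σ = 4426/3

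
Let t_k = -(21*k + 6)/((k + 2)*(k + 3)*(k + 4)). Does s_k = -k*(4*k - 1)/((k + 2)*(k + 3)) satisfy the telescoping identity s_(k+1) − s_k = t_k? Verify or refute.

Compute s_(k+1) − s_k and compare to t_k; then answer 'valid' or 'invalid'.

valid (s_(k+1) − s_k reduces to t_k)

s_(k+1) = -(k + 1)*(4*k + 3)/((k + 3)*(k + 4))
s_(k+1) − s_k = 3*(-7*k - 2)/(k**3 + 9*k**2 + 26*k + 24)
(s_(k+1) − s_k) − t_k = 0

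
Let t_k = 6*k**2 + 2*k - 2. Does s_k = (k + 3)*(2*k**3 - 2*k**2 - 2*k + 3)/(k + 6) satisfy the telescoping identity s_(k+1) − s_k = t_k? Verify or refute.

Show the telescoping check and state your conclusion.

s_(k+1) = (2*k**4 + 12*k**3 + 16*k**2 + k + 4)/(k + 7)
s_(k+1) − s_k = (6*k**4 + 68*k**3 + 156*k**2 + 22*k - 39)/(k**2 + 13*k + 42)
(s_(k+1) − s_k) − t_k = 3*(-4*k**3 - 40*k**2 - 12*k + 15)/(k**2 + 13*k + 42)

Invalid: residual 3*(-4*k**3 - 40*k**2 - 12*k + 15)/(k**2 + 13*k + 42) ≠ 0.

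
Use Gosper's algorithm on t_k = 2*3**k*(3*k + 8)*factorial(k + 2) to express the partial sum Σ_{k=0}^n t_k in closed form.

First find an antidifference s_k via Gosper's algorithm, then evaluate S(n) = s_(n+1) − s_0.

S(n) = 6*3**n*factorial(n + 3) - 4

Compute t_(k+1)/t_k: get 3*(k + 3)*(3*k + 11)/(3*k + 8).
Gosper form: A/B · C(k+1)/C(k) with A=3*k + 9, B=1, C=k + 8/3.
f must satisfy (3*k + 9)·f(k+1) − (1)·f(k) = k + 8/3.
deg f ≤ 0 (via 1,0,1).
A polynomial solution: f(k) = 1/3.
R(k) = B(k−1)·f(k)/C(k) = 1/(3*k + 8); s_k = R·t_k = 2*3**k*factorial(k + 2).
s_(k+1) − s_k = 2*3**k*(3*k + 8)*factorial(k + 2) = t_k.
s_(n+1) = 6*3**n*factorial(n + 3) and s_(0) = 4, so S(n) = 6*3**n*factorial(n + 3) - 4.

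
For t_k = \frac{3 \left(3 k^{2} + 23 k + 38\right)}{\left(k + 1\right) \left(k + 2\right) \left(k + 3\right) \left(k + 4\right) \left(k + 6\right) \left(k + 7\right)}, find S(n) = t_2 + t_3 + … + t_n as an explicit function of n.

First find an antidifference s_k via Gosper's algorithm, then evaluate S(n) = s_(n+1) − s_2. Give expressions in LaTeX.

r(k) = (k + 1)*(k + 6)*(23*k + 3*(k + 1)**2 + 61)/((k + 5)*(k + 8)*(3*k**2 + 23*k + 38)) after simplifying.
Factor: A=k + 1; B=k + 8; C=k**3 + 38*k**2/3 + 51*k + 190/3.
f must satisfy (k + 1)·f(k+1) − (k + 7)·f(k) = k**3 + 38*k**2/3 + 51*k + 190/3.
deg f ≤ 6 (via 1,1,3).
Coefficient equations give f(k) = k*(k + 2)*(k + 4)*(k + 5)*(k**2 + 10*k + 27)/54.
Then R = B(k−1)f/C = k*(k + 2)*(k + 4)*(k + 7)*(k**2 + 10*k + 27)/(18*(3*k**2 + 23*k + 38)), so s_k = R(k)·t_k = k*(k**2 + 10*k + 27)/(6*(k**3 + 10*k**2 + 27*k + 18)).
Verify: 3*(3*k**2 + 23*k + 38)/(k**6 + 23*k**5 + 207*k**4 + 925*k**3 + 2144*k**2 + 2412*k + 1008) matches t_k.
Evaluate: s_(n+1) = (n**3 + 13*n**2 + 50*n + 38)/(6*(n**3 + 13*n**2 + 50*n + 56)); subtract s_(2) = 17/120 ⇒ S(n) = (n**3 + 13*n**2 + 50*n - 64)/(40*(n**3 + 13*n**2 + 50*n + 56)).

S(n) = \frac{n^{3} + 13 n^{2} + 50 n - 64}{40 \left(n^{3} + 13 n^{2} + 50 n + 56\right)}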